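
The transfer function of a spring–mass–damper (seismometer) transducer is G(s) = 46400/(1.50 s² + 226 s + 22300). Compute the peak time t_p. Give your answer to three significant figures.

Dividing through by 1.50: denominator becomes s² + 150.7 s + 14870.
So ω_n = √14870 = 122 rad/s and ζ = 150.7/(2·122) = 0.618.
ω_d = ω_n√(1−ζ²) = 95.9 rad/s. t_p = π/ω_d = 0.0328 s.

t_p ≈ 0.0328 s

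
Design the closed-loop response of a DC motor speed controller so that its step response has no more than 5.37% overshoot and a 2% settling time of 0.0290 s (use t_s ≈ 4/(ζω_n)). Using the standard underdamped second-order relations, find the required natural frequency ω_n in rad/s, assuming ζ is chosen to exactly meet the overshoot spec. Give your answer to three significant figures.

From %OS = 100·exp(−πζ/√(1−ζ²)), invert to get ζ = −ln(OS)/√(π² + ln²(OS)) with OS = 0.0537.
−ln 0.0537 = 2.924, so ζ = 2.924/√(π² + 8.552) = 0.681.
Then ω_n = 4/(ζ t_s) = 4/(0.681 × 0.0290) = 202 rad/s.

ω_n ≈ 202 rad/s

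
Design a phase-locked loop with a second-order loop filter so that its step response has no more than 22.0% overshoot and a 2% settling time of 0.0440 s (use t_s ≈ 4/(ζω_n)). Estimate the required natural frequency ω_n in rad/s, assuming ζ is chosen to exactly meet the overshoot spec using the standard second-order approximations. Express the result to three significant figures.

ω_n ≈ 209 rad/s

From %OS = 100·exp(−πζ/√(1−ζ²)), invert to get ζ = −ln(OS)/√(π² + ln²(OS)) with OS = 0.220.
−ln 0.220 = 1.514, so ζ = 1.514/√(π² + 2.293) = 0.434.
From t_s ≈ 4/(ζω_n): ω_n = 4/(ζ·t_s) = 4/(0.434·0.0440) = 209 rad/s.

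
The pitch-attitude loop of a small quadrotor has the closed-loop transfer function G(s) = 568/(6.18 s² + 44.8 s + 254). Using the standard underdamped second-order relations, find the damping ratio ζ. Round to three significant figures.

Dividing through by 6.18: denominator becomes s² + 7.249 s + 41.10.
So ω_n = √41.10 = 6.41 rad/s and ζ = 7.249/(2·6.41) = 0.565.

ζ ≈ 0.565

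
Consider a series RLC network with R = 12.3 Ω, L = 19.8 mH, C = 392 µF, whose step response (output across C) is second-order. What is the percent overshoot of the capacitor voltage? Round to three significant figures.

%OS ≈ 0.441%

For a series RLC circuit (capacitor voltage as output), ω_n = 1/√(LC) = 1/√(19.8 mH · 392 µF) = 359 rad/s.
ζ = (R/2)·√(C/L) = (12.3/2)·√(392 µF/19.8 mH) = 0.865.
%OS = 100 e^{−πζ/√(1−ζ²)} with ζ = 0.865 gives 0.441%.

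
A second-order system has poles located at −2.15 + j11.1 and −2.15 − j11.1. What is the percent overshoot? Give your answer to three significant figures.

|pole| = ω_n = √(2.15² + 11.1²) = 11.3 rad/s; ζ = cos θ = σ/ω_n = 0.190.
%OS = 100 e^{−πζ/√(1−ζ²)} with ζ = 0.190 gives 54.4%.

%OS ≈ 54.4%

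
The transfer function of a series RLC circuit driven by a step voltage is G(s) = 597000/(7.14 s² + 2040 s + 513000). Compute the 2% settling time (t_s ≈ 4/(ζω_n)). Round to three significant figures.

Dividing through by 7.14: denominator becomes s² + 285.7 s + 71850.
So ω_n = √71850 = 268 rad/s and ζ = 285.7/(2·268) = 0.533.
t_s ≈ 4/(ζω_n) = 0.0280 s.

t_s ≈ 0.0280 s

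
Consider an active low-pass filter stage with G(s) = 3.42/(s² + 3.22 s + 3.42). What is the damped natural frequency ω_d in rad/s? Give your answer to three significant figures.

Comparing the denominator to s² + 2ζω_n s + ω_n²: ω_n = √3.42 = 1.85 rad/s, and 2ζω_n = 3.22 so ζ = 3.22/(2·1.85) = 0.871.
The damped frequency ω_d = ω_n√(1−ζ²) = 0.910 rad/s.

ω_d ≈ 0.910 rad/s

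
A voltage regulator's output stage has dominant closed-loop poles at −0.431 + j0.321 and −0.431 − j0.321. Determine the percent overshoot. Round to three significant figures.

With σ = 0.431, ω_d = 0.321: ω_n = √(σ²+ω_d²) = 0.537 rad/s, ζ = σ/ω_n = 0.802.
%OS = 100·exp(−πζ/√(1−ζ²)) = 1.47%.

%OS ≈ 1.47%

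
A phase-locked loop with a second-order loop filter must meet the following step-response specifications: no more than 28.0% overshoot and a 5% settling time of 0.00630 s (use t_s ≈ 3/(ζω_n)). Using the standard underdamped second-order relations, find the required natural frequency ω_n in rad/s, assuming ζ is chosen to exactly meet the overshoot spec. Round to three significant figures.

From %OS = 100·exp(−πζ/√(1−ζ²)), invert to get ζ = −ln(OS)/√(π² + ln²(OS)) with OS = 0.280.
−ln 0.280 = 1.273, so ζ = 1.273/√(π² + 1.620) = 0.376.
Then ω_n = 3/(ζ t_s) = 3/(0.376 × 0.00630) = 1270 rad/s.

ω_n ≈ 1270 rad/s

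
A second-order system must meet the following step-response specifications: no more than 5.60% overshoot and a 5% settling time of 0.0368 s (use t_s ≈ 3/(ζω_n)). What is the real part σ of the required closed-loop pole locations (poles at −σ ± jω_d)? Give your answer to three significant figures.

The settling-time spec alone fixes σ = ζω_n = 3/t_s = 3/0.0368 = 81.5.
(Overshoot then fixes ζ = 0.676 and hence ω_d = σ·√(1−ζ²)/ζ = 88.9 rad/s.)

σ ≈ 81.5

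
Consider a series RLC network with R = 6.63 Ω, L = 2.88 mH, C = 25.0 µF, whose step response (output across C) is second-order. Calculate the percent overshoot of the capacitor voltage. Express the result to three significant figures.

For a series RLC circuit (capacitor voltage as output), ω_n = 1/√(LC) = 1/√(2.88 mH · 25.0 µF) = 3730 rad/s.
ζ = (R/2)·√(C/L) = (6.63/2)·√(25.0 µF/2.88 mH) = 0.309.
%OS = 100 e^{−πζ/√(1−ζ²)} with ζ = 0.309 gives 36.1%.

%OS ≈ 36.1%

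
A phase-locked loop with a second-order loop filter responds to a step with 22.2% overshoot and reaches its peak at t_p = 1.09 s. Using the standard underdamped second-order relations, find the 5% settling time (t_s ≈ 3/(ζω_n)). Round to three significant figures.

ζ from %OS: ζ = |ln 0.222|/√(π²+ln²0.222) = 0.432.
From t_p = π/ω_d, ω_d = π/1.09 = 2.88 rad/s, so ω_n = ω_d/√(1−ζ²) = 3.20 rad/s.
t_s ≈ 3/(ζω_n) = 3/(0.432·3.20) = 2.17 s.

t_s ≈ 2.17 s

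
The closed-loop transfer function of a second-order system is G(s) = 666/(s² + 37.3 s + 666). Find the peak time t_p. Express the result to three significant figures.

Matching coefficients with s² + 2ζω_n s + ω_n² gives ω_n² = 666 ⇒ ω_n = 25.8 rad/s, and ζ = 37.3/(2ω_n) = 0.723.
ω_d = 25.8·√(1 − 0.723²) = 17.8 rad/s. Then t_p = π/ω_d = 0.176 s.

t_p ≈ 0.176 s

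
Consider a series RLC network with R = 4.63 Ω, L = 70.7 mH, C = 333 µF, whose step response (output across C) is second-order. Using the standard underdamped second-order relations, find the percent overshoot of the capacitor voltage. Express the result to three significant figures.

%OS ≈ 60.3%

For a series RLC circuit (capacitor voltage as output), ω_n = 1/√(LC) = 1/√(70.7 mH · 333 µF) = 206 rad/s.
ζ = (R/2)·√(C/L) = (4.63/2)·√(333 µF/70.7 mH) = 0.159.
Overshoot: exp(−π·0.159/√(1−0.159²)) = 0.603, i.e. 60.3%.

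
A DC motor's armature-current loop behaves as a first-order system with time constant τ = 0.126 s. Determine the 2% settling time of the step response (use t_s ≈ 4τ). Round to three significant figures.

t_s ≈ 4τ = 0.504 s.

t_s ≈ 0.504 s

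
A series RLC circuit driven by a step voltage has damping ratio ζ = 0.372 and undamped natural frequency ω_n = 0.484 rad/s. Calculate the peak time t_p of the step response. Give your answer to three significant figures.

The damped frequency is ω_d = ω_n√(1−ζ²) = 0.484·√(1−0.138) = 0.449 rad/s.
Peak time t_p = π/ω_d = π/0.449 = 6.99 s.

t_p ≈ 6.99 s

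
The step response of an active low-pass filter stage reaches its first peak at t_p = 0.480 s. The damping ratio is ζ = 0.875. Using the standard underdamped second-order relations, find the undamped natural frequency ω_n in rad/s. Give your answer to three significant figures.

ω_n ≈ 13.5 rad/s

Peak time t_p = π/ω_d, so ω_d = π/t_p = π/0.480 = 6.54 rad/s.
ω_n = ω_d/√(1−ζ²) = 6.54/√0.234 = 13.5 rad/s.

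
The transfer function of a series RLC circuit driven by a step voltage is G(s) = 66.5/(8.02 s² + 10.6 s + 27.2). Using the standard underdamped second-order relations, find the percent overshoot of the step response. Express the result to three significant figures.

Dividing through by 8.02: denominator becomes s² + 1.322 s + 3.392.
So ω_n = √3.392 = 1.84 rad/s and ζ = 1.322/(2·1.84) = 0.359.
%OS = 100·exp(−πζ/√(1−ζ²)) = 29.9%.

%OS ≈ 29.9%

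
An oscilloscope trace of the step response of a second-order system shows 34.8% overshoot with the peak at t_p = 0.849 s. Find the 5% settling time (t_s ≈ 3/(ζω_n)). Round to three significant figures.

t_s ≈ 2.41 s

ζ from %OS: ζ = |ln 0.348|/√(π²+ln²0.348) = 0.318.
t_p = π/ω_d ⇒ ω_d = 3.70 rad/s; then ω_n = ω_d/√(1−ζ²) = 3.90 rad/s.
t_s ≈ 3/(ζω_n) = 3/(0.318·3.90) = 2.41 s.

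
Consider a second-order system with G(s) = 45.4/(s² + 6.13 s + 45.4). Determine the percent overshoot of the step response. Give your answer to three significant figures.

Comparing the denominator to s² + 2ζω_n s + ω_n²: ω_n = √45.4 = 6.74 rad/s, and 2ζω_n = 6.13 so ζ = 6.13/(2·6.74) = 0.455.
%OS = 100 e^{−πζ/√(1−ζ²)} with ζ = 0.455 gives 20.1%.

%OS ≈ 20.1%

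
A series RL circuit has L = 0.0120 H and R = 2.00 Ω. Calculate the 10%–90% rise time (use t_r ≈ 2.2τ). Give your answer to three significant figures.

t_r ≈ 0.0132 s

τ = L/R = 0.0120/2.00 = 0.00600 s.
t_r ≈ 2.2τ = 0.0132 s.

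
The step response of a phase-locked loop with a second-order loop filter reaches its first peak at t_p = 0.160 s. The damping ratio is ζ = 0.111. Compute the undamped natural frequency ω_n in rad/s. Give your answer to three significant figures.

Peak time t_p = π/ω_d, so ω_d = π/t_p = π/0.160 = 19.6 rad/s.
ω_n = ω_d/√(1−ζ²) = 19.6/√0.988 = 19.8 rad/s.

ω_n ≈ 19.8 rad/s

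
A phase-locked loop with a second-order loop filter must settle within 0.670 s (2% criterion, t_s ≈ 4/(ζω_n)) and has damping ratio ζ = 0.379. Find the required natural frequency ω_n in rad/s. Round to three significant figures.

ω_n ≈ 15.8 rad/s

Rearranging t_s ≈ 4/(ζω_n) gives ω_n = 4/(ζ·t_s) = 4/(0.379 × 0.670) = 15.8 rad/s.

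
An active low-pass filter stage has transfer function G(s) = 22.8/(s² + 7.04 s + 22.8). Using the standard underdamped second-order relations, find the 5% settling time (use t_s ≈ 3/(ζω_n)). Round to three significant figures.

t_s ≈ 0.852 s

Comparing the denominator to s² + 2ζω_n s + ω_n²: ω_n = √22.8 = 4.77 rad/s, and 2ζω_n = 7.04 so ζ = 7.04/(2·4.77) = 0.737.
t_s ≈ 3/(ζω_n) = 3/(0.737·4.77) = 0.852 s.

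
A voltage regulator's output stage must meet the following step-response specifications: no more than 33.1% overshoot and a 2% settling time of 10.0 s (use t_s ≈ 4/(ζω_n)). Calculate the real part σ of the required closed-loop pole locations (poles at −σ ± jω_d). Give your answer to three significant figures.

The settling-time spec alone fixes σ = ζω_n = 4/t_s = 4/10.0 = 0.400.
(Overshoot then fixes ζ = 0.332 and hence ω_d = σ·√(1−ζ²)/ζ = 1.14 rad/s.)

σ ≈ 0.400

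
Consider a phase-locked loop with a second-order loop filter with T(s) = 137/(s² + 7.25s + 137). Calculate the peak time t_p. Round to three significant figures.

ω_n = √137 = 11.7 rad/s; ζ = 7.25/(2·11.7) = 0.310.
ω_d = ω_n√(1−ζ²) = 11.1 rad/s. Then t_p = π/ω_d = 0.282 s.

t_p ≈ 0.282 s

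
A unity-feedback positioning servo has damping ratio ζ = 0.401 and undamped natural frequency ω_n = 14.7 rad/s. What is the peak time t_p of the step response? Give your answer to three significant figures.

The damped frequency is ω_d = ω_n√(1−ζ²) = 14.7·√(1−0.161) = 13.5 rad/s.
Peak time t_p = π/ω_d = π/13.5 = 0.233 s.

t_p ≈ 0.233 s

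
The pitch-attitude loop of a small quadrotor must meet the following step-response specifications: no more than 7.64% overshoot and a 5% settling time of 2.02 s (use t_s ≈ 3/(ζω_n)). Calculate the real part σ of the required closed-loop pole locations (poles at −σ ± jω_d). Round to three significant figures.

σ ≈ 1.49

The settling-time spec alone fixes σ = ζω_n = 3/t_s = 3/2.02 = 1.49.
(Overshoot then fixes ζ = 0.633 and hence ω_d = σ·√(1−ζ²)/ζ = 1.81 rad/s.)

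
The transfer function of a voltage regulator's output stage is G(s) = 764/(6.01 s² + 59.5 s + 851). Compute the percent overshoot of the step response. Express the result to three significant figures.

Dividing through by 6.01: denominator becomes s² + 9.900 s + 141.6.
So ω_n = √141.6 = 11.9 rad/s and ζ = 9.900/(2·11.9) = 0.416.
Overshoot: exp(−π·0.416/√(1−0.416²)) = 0.238, i.e. 23.8%.

%OS ≈ 23.8%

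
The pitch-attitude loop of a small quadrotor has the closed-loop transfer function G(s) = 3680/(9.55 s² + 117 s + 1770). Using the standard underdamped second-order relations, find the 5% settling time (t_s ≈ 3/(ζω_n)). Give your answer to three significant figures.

t_s ≈ 0.490 s

Dividing through by 9.55: denominator becomes s² + 12.25 s + 185.3.
So ω_n = √185.3 = 13.6 rad/s and ζ = 12.25/(2·13.6) = 0.450.
t_s ≈ 3/(ζω_n) = 0.490 s.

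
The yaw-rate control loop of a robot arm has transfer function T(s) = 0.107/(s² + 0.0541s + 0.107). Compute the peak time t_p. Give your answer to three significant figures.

t_p ≈ 9.64 s

ω_n = √0.107 = 0.327 rad/s; ζ = 0.0541/(2·0.327) = 0.0827.
ω_d = 0.327·√(1 − 0.0827²) = 0.326 rad/s. Then t_p = π/ω_d = 9.64 s.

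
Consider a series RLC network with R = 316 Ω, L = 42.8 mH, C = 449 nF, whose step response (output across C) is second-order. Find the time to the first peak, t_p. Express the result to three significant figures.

For a series RLC circuit (capacitor voltage as output), ω_n = 1/√(LC) = 1/√(42.8 mH · 449 nF) = 7210 rad/s.
ζ = (R/2)·√(C/L) = (316/2)·√(449 nF/42.8 mH) = 0.512.
The damped frequency ω_d = ω_n√(1−ζ²) = 6200 rad/s. t_p = π/ω_d = 0.000507 s.

t_p ≈ 0.000507 s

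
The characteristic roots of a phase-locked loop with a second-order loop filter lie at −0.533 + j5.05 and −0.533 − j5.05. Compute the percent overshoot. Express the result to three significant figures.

%OS ≈ 71.8%

With σ = 0.533, ω_d = 5.05: ω_n = √(σ²+ω_d²) = 5.08 rad/s, ζ = σ/ω_n = 0.105.
%OS = 100·exp(−πζ/√(1−ζ²)) = 71.8%.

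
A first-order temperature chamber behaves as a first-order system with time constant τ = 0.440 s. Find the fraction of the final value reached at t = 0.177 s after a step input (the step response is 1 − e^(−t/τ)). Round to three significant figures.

y/y_∞ ≈ 0.331

y(t)/y_∞ = 1 − e^(−t/τ) = 1 − e^(−0.177/0.440) = 1 − e^(−0.402) = 0.331.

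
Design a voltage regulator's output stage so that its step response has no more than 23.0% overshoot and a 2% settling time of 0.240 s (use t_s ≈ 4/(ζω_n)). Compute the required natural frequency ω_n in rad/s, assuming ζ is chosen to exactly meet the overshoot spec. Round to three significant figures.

ω_n ≈ 39.3 rad/s

ζ = −ln(OS)/√(π² + (ln OS)²). With OS = 0.230, ln OS = −1.470 and ζ = 1.470/3.468 = 0.424.
Then ω_n = 4/(ζ t_s) = 4/(0.424 × 0.240) = 39.3 rad/s.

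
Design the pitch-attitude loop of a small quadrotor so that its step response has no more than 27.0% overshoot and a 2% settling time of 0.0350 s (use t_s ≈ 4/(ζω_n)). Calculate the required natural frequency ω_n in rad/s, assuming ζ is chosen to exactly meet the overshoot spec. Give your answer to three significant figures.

ω_n ≈ 297 rad/s

Inverting the overshoot relation: ζ = |ln 0.270|/√(π² + ln²0.270) = 0.385.
Then ω_n = 4/(ζ t_s) = 4/(0.385 × 0.0350) = 297 rad/s.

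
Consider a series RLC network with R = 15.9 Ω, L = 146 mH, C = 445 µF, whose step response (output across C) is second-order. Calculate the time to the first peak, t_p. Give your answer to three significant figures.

t_p ≈ 0.0282 s

For a series RLC circuit (capacitor voltage as output), ω_n = 1/√(LC) = 1/√(146 mH · 445 µF) = 124 rad/s.
ζ = (R/2)·√(C/L) = (15.9/2)·√(445 µF/146 mH) = 0.439.
ω_d = ω_n√(1−ζ²) = 111 rad/s. t_p = π/ω_d = 0.0282 s.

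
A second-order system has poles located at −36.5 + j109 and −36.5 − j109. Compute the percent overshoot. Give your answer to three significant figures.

%OS ≈ 34.9%

|pole| = ω_n = √(36.5² + 109²) = 115 rad/s; ζ = cos θ = σ/ω_n = 0.318.
Overshoot: exp(−π·0.318/√(1−0.318²)) = 0.349, i.e. 34.9%.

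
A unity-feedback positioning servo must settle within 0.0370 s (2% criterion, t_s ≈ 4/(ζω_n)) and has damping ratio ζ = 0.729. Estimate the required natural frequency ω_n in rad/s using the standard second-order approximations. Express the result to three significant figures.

Rearranging t_s ≈ 4/(ζω_n) gives ω_n = 4/(ζ·t_s) = 4/(0.729 × 0.0370) = 148 rad/s.

ω_n ≈ 148 rad/s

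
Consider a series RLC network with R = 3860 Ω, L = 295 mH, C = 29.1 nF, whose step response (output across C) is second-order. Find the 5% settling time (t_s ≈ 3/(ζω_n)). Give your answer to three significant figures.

For a series RLC circuit (capacitor voltage as output), ω_n = 1/√(LC) = 1/√(295 mH · 29.1 nF) = 10800 rad/s.
ζ = (R/2)·√(C/L) = (3860/2)·√(29.1 nF/295 mH) = 0.606.
t_s ≈ 3/(ζω_n) = 0.000459 s.

t_s ≈ 0.000459 s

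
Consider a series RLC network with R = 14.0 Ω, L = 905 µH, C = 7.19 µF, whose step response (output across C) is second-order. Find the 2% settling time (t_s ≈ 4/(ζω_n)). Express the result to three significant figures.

For a series RLC circuit (capacitor voltage as output), ω_n = 1/√(LC) = 1/√(905 µH · 7.19 µF) = 12400 rad/s.
ζ = (R/2)·√(C/L) = (14.0/2)·√(7.19 µF/905 µH) = 0.624.
t_s ≈ 4/(ζω_n) = 0.000517 s.

t_s ≈ 0.000517 s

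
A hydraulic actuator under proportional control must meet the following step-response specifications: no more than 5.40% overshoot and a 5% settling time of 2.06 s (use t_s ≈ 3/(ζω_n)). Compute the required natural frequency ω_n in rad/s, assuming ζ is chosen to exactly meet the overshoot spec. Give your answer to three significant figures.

ω_n ≈ 2.14 rad/s

Inverting the overshoot relation: ζ = |ln 0.0540|/√(π² + ln²0.0540) = 0.681.
Then ω_n = 3/(ζ t_s) = 3/(0.681 × 2.06) = 2.14 rad/s.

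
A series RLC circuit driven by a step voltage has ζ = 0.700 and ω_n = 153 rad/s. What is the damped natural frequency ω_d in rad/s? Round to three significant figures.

ω_d ≈ 109 rad/s

ω_d = ω_n√(1−ζ²) = 153·√0.510 = 109 rad/s.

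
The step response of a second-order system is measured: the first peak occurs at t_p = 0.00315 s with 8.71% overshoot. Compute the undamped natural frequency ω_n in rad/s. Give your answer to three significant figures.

The overshoot fixes ζ = −ln(OS)/√(π²+ln²(OS)) = 0.614.
From t_p = π/ω_d, ω_d = π/0.00315 = 997 rad/s, so ω_n = ω_d/√(1−ζ²) = 1260 rad/s.

ω_n ≈ 1260 rad/s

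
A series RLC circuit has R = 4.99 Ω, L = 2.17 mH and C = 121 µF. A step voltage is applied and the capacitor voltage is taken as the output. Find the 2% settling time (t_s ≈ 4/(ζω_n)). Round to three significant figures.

For a series RLC circuit (capacitor voltage as output), ω_n = 1/√(LC) = 1/√(2.17 mH · 121 µF) = 1950 rad/s.
ζ = (R/2)·√(C/L) = (4.99/2)·√(121 µF/2.17 mH) = 0.589.
t_s ≈ 4/(ζω_n) = 0.00348 s.

t_s ≈ 0.00348 s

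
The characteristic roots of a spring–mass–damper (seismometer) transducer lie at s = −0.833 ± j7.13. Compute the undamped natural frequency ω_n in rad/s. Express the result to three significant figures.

|pole| = ω_n = √(0.833² + 7.13²) = 7.18 rad/s; ζ = cos θ = σ/ω_n = 0.116.

ω_n ≈ 7.18 rad/s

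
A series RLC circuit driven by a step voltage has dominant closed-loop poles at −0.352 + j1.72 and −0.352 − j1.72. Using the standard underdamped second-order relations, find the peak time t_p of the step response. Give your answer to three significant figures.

t_p = π/ω_d with ω_d = 1.72 (the imaginary part), so t_p = 1.83 s.

t_p ≈ 1.83 s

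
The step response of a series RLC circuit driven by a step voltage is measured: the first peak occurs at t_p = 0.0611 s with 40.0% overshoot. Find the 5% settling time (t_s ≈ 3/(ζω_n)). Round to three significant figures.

t_s ≈ 0.200 s

ζ from %OS: ζ = |ln 0.400|/√(π²+ln²0.400) = 0.280.
t_p = π/ω_d ⇒ ω_d = 51.4 rad/s; then ω_n = ω_d/√(1−ζ²) = 53.6 rad/s.
t_s ≈ 3/(ζω_n) = 3/(0.280·53.6) = 0.200 s.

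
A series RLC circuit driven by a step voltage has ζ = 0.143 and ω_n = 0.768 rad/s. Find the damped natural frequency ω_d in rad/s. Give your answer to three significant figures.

ω_d ≈ 0.760 rad/s

ω_d = ω_n√(1−ζ²) = 0.768·√0.980 = 0.760 rad/s.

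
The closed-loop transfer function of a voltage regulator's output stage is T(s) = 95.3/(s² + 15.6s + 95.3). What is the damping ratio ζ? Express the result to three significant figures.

ω_n = √95.3 = 9.76 rad/s; ζ = 15.6/(2·9.76) = 0.799.

ζ ≈ 0.799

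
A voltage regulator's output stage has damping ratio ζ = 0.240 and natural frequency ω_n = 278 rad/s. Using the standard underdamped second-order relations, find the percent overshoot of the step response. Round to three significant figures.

For an underdamped second-order system, %OS = 100·exp(−πζ/√(1−ζ²)).
πζ/√(1−ζ²) = π·0.240/√(1−0.0576) = 0.7767, so %OS = 100·e^(−0.7767) = 46.0%.

%OS ≈ 46.0%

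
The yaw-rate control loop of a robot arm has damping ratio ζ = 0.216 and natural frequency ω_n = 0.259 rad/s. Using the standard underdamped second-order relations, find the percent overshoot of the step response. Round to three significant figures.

%OS ≈ 49.9%

For an underdamped second-order system, %OS = 100·exp(−πζ/√(1−ζ²)).
πζ/√(1−ζ²) = π·0.216/√(1−0.0467) = 0.6950, so %OS = 100·e^(−0.6950) = 49.9%.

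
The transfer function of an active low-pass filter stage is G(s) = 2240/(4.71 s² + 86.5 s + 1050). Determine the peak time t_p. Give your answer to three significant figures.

t_p ≈ 0.267 s

Dividing through by 4.71: denominator becomes s² + 18.37 s + 222.9.
So ω_n = √222.9 = 14.9 rad/s and ζ = 18.37/(2·14.9) = 0.615.
The damped frequency ω_d = ω_n√(1−ζ²) = 11.8 rad/s. t_p = π/ω_d = 0.267 s.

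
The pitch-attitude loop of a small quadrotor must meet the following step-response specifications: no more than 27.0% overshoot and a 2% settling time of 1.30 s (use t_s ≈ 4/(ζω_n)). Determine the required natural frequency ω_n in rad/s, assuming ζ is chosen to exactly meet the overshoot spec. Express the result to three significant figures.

From %OS = 100·exp(−πζ/√(1−ζ²)), invert to get ζ = −ln(OS)/√(π² + ln²(OS)) with OS = 0.270.
−ln 0.270 = 1.309, so ζ = 1.309/√(π² + 1.714) = 0.385.
From t_s ≈ 4/(ζω_n): ω_n = 4/(ζ·t_s) = 4/(0.385·1.30) = 8.00 rad/s.

ω_n ≈ 8.00 rad/s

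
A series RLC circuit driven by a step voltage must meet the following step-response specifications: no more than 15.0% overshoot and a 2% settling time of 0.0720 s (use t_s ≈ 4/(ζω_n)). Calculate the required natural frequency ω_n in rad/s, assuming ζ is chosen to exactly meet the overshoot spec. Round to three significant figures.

ω_n ≈ 107 rad/s

From %OS = 100·exp(−πζ/√(1−ζ²)), invert to get ζ = −ln(OS)/√(π² + ln²(OS)) with OS = 0.150.
−ln 0.150 = 1.897, so ζ = 1.897/√(π² + 3.599) = 0.517.
From t_s ≈ 4/(ζω_n): ω_n = 4/(ζ·t_s) = 4/(0.517·0.0720) = 107 rad/s.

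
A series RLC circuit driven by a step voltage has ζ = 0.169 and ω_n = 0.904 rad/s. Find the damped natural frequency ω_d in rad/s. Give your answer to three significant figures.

ω_d ≈ 0.891 rad/s

ω_d = ω_n√(1−ζ²) = 0.904·√0.971 = 0.891 rad/s.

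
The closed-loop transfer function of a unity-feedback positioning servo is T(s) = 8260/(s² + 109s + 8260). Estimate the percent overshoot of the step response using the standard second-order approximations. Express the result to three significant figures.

Matching coefficients with s² + 2ζω_n s + ω_n² gives ω_n² = 8260 ⇒ ω_n = 90.9 rad/s, and ζ = 109/(2ω_n) = 0.600.
%OS = 100 e^{−πζ/√(1−ζ²)} with ζ = 0.600 gives 9.50%.

%OS ≈ 9.50%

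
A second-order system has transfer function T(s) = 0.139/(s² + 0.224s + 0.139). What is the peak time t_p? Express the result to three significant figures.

Comparing the denominator to s² + 2ζω_n s + ω_n²: ω_n = √0.139 = 0.373 rad/s, and 2ζω_n = 0.224 so ζ = 0.224/(2·0.373) = 0.300.
The damped frequency ω_d = ω_n√(1−ζ²) = 0.356 rad/s. Then t_p = π/ω_d = 8.83 s.

t_p ≈ 8.83 s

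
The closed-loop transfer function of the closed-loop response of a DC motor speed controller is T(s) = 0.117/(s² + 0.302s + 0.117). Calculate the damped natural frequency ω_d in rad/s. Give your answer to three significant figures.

ω_d ≈ 0.307 rad/s

ω_n = √0.117 = 0.342 rad/s; ζ = 0.302/(2·0.342) = 0.441.
The damped frequency ω_d = ω_n√(1−ζ²) = 0.307 rad/s.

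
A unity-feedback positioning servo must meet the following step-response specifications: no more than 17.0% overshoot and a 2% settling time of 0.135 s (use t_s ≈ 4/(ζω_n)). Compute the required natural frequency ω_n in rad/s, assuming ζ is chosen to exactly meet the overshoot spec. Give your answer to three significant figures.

From %OS = 100·exp(−πζ/√(1−ζ²)), invert to get ζ = −ln(OS)/√(π² + ln²(OS)) with OS = 0.170.
−ln 0.170 = 1.772, so ζ = 1.772/√(π² + 3.140) = 0.491.
Then ω_n = 4/(ζ t_s) = 4/(0.491 × 0.135) = 60.3 rad/s.

ω_n ≈ 60.3 rad/s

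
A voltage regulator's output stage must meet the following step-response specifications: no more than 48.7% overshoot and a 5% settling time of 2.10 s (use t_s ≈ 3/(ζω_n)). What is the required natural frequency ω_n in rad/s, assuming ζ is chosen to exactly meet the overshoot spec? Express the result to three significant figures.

ζ = −ln(OS)/√(π² + (ln OS)²). With OS = 0.487, ln OS = −0.7195 and ζ = 0.7195/3.223 = 0.223.
From t_s ≈ 3/(ζω_n): ω_n = 3/(ζ·t_s) = 3/(0.223·2.10) = 6.40 rad/s.

ω_n ≈ 6.40 rad/s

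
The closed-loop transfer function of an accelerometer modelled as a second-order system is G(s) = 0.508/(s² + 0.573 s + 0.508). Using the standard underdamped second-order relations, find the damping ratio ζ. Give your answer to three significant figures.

ζ ≈ 0.402

Comparing the denominator to s² + 2ζω_n s + ω_n²: ω_n = √0.508 = 0.713 rad/s, and 2ζω_n = 0.573 so ζ = 0.573/(2·0.713) = 0.402.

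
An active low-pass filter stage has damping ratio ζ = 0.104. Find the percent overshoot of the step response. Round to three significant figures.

%OS ≈ 72.0%

For an underdamped second-order system, %OS = 100·exp(−πζ/√(1−ζ²)).
πζ/√(1−ζ²) = π·0.104/√(1−0.0108) = 0.3285, so %OS = 100·e^(−0.3285) = 72.0%.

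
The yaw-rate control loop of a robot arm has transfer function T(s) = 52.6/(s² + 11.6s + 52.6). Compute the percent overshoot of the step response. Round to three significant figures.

ω_n = √52.6 = 7.25 rad/s; ζ = 11.6/(2·7.25) = 0.800.
%OS = 100·exp(−πζ/√(1−ζ²)) = 1.52%.

%OS ≈ 1.52%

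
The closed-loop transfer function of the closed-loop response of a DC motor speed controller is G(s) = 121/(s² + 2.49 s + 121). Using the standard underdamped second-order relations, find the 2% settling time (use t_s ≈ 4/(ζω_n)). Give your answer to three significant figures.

Comparing the denominator to s² + 2ζω_n s + ω_n²: ω_n = √121 = 11.0 rad/s, and 2ζω_n = 2.49 so ζ = 2.49/(2·11.0) = 0.113.
t_s ≈ 4/(ζω_n) = 4/(0.113·11.0) = 3.21 s.

t_s ≈ 3.21 s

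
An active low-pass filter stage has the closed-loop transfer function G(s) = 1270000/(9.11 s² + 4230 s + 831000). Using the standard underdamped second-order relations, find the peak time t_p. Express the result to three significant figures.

t_p ≈ 0.0163 s

Dividing through by 9.11: denominator becomes s² + 464.3 s + 91220.
So ω_n = √91220 = 302 rad/s and ζ = 464.3/(2·302) = 0.769.
The damped frequency ω_d = ω_n√(1−ζ²) = 193 rad/s. t_p = π/ω_d = 0.0163 s.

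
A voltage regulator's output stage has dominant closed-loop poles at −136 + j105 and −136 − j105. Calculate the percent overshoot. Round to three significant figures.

%OS ≈ 1.71%

The poles are at −σ ± jω_d with σ = 136 and ω_d = 105, so ω_n = √(σ²+ω_d²) = 172 rad/s and ζ = σ/ω_n = 0.792.
%OS = 100 e^{−πζ/√(1−ζ²)} with ζ = 0.792 gives 1.71%.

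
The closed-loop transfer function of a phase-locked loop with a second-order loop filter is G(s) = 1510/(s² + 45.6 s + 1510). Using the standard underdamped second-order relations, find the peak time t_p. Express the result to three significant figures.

t_p ≈ 0.0998 s

Comparing the denominator to s² + 2ζω_n s + ω_n²: ω_n = √1510 = 38.9 rad/s, and 2ζω_n = 45.6 so ζ = 45.6/(2·38.9) = 0.587.
ω_d = 38.9·√(1 − 0.587²) = 31.5 rad/s. Then t_p = π/ω_d = 0.0998 s.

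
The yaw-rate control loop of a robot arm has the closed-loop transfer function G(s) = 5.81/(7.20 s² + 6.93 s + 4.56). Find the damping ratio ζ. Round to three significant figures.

Dividing through by 7.20: denominator becomes s² + 0.9625 s + 0.6333.
So ω_n = √0.6333 = 0.796 rad/s and ζ = 0.9625/(2·0.796) = 0.605.

ζ ≈ 0.605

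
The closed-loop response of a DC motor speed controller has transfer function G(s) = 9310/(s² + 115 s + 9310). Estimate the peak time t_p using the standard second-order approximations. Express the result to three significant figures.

ω_n = √9310 = 96.5 rad/s; ζ = 115/(2·96.5) = 0.596.
ω_d = ω_n√(1−ζ²) = 77.5 rad/s. Then t_p = π/ω_d = 0.0405 s.

t_p ≈ 0.0405 s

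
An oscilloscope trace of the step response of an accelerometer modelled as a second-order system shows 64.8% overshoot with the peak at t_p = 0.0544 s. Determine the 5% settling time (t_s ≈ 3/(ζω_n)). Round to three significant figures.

t_s ≈ 0.376 s

ζ from %OS: ζ = |ln 0.648|/√(π²+ln²0.648) = 0.137.
t_p = π/ω_d ⇒ ω_d = 57.7 rad/s; then ω_n = ω_d/√(1−ζ²) = 58.3 rad/s.
t_s ≈ 3/(ζω_n) = 3/(0.137·58.3) = 0.376 s.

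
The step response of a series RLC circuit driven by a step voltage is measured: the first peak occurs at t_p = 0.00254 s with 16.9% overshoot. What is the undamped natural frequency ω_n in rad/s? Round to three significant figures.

ω_n ≈ 1420 rad/s

ζ from %OS: ζ = |ln 0.169|/√(π²+ln²0.169) = 0.493.
t_p = π/ω_d ⇒ ω_d = 1240 rad/s; then ω_n = ω_d/√(1−ζ²) = 1420 rad/s.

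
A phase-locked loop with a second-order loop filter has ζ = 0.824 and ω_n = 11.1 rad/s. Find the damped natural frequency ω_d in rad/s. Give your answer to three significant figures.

ω_d = ω_n√(1−ζ²) = 11.1·√0.321 = 6.29 rad/s.

ω_d ≈ 6.29 rad/s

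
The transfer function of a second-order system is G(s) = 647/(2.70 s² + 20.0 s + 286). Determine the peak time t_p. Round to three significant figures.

Dividing through by 2.70: denominator becomes s² + 7.407 s + 105.9.
So ω_n = √105.9 = 10.3 rad/s and ζ = 7.407/(2·10.3) = 0.360.
The damped frequency ω_d = ω_n√(1−ζ²) = 9.60 rad/s. t_p = π/ω_d = 0.327 s.

t_p ≈ 0.327 s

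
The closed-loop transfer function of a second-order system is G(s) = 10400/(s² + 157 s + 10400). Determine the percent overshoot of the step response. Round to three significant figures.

Comparing the denominator to s² + 2ζω_n s + ω_n²: ω_n = √10400 = 102 rad/s, and 2ζω_n = 157 so ζ = 157/(2·102) = 0.770.
%OS = 100 e^{−πζ/√(1−ζ²)} with ζ = 0.770 gives 2.26%.

%OS ≈ 2.26%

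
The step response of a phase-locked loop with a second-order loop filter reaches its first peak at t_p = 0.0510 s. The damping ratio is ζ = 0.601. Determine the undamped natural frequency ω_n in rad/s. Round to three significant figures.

Peak time t_p = π/ω_d, so ω_d = π/t_p = π/0.0510 = 61.6 rad/s.
ω_n = ω_d/√(1−ζ²) = 61.6/√0.639 = 77.1 rad/s.

ω_n ≈ 77.1 rad/s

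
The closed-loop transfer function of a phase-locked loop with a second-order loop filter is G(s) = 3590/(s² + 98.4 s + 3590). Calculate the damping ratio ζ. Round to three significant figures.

ζ ≈ 0.821

Comparing the denominator to s² + 2ζω_n s + ω_n²: ω_n = √3590 = 59.9 rad/s, and 2ζω_n = 98.4 so ζ = 98.4/(2·59.9) = 0.821.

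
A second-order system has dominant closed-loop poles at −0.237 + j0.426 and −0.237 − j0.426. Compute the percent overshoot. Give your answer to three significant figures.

%OS ≈ 17.4%

With σ = 0.237, ω_d = 0.426: ω_n = √(σ²+ω_d²) = 0.487 rad/s, ζ = σ/ω_n = 0.486.
%OS = 100·exp(−πζ/√(1−ζ²)) = 17.4%.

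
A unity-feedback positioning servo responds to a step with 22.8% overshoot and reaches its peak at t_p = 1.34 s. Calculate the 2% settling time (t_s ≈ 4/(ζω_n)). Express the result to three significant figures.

The overshoot fixes ζ = −ln(OS)/√(π²+ln²(OS)) = 0.426.
t_p = π/ω_d ⇒ ω_d = 2.34 rad/s; then ω_n = ω_d/√(1−ζ²) = 2.59 rad/s.
t_s ≈ 4/(ζω_n) = 4/(0.426·2.59) = 3.63 s.

t_s ≈ 3.63 s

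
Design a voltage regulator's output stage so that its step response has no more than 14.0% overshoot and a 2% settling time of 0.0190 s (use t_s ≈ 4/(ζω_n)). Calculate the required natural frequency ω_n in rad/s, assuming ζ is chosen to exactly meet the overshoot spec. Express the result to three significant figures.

From %OS = 100·exp(−πζ/√(1−ζ²)), invert to get ζ = −ln(OS)/√(π² + ln²(OS)) with OS = 0.140.
−ln 0.140 = 1.966, so ζ = 1.966/√(π² + 3.866) = 0.531.
Then ω_n = 4/(ζ t_s) = 4/(0.531 × 0.0190) = 397 rad/s.

ω_n ≈ 397 rad/s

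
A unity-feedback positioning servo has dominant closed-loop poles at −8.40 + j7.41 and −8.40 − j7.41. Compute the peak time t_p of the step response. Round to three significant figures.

t_p ≈ 0.424 s

t_p = π/ω_d with ω_d = 7.41 (the imaginary part), so t_p = 0.424 s.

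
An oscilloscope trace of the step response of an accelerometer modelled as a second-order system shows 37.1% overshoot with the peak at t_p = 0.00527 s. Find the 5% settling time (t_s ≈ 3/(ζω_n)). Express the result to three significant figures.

t_s ≈ 0.0159 s

From the overshoot, ζ = −ln(OS)/√(π²+ln²(OS)) = 0.301.
From t_p = π/ω_d, ω_d = π/0.00527 = 596 rad/s, so ω_n = ω_d/√(1−ζ²) = 625 rad/s.
t_s ≈ 3/(ζω_n) = 3/(0.301·625) = 0.0159 s.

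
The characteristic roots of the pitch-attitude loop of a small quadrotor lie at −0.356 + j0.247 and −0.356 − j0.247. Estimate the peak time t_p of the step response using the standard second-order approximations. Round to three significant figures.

t_p = π/ω_d with ω_d = 0.247 (the imaginary part), so t_p = 12.7 s.

t_p ≈ 12.7 s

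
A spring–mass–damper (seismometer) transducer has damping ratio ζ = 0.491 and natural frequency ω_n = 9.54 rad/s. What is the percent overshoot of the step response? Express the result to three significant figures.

%OS ≈ 17.0%

For an underdamped second-order system, %OS = 100·exp(−πζ/√(1−ζ²)).
πζ/√(1−ζ²) = π·0.491/√(1−0.241) = 1.771, so %OS = 100·e^(−1.771) = 17.0%.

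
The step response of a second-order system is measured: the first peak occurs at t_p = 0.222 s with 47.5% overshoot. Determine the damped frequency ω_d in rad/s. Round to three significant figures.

t_p = π/ω_d, so ω_d = π/0.222 = 14.2 rad/s.

ω_d ≈ 14.2 rad/s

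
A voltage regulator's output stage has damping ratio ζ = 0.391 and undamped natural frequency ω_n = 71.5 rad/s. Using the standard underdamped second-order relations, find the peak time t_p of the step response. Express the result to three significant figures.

t_p ≈ 0.0477 s

The damped frequency is ω_d = ω_n√(1−ζ²) = 71.5·√(1−0.153) = 65.8 rad/s.
Peak time t_p = π/ω_d = π/65.8 = 0.0477 s.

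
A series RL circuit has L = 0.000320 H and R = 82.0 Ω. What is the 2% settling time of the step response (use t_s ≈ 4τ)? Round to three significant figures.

τ = L/R = 0.000320/82.0 = 0.00000390 s.
t_s ≈ 4τ = 0.0000156 s.

t_s ≈ 0.0000156 s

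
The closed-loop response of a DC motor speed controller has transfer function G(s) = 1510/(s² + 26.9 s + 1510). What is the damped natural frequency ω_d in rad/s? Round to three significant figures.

ω_n = √1510 = 38.9 rad/s; ζ = 26.9/(2·38.9) = 0.346.
ω_d = 38.9·√(1 − 0.346²) = 36.5 rad/s.

ω_d ≈ 36.5 rad/s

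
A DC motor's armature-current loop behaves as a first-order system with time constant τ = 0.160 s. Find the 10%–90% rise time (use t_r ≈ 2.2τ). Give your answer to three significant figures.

t_r ≈ 2.2τ = 0.352 s.

t_r ≈ 0.352 s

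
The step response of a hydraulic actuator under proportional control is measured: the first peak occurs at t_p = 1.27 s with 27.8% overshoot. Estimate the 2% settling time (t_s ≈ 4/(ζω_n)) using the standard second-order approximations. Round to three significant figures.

From the overshoot, ζ = −ln(OS)/√(π²+ln²(OS)) = 0.377.
t_p = π/ω_d ⇒ ω_d = 2.47 rad/s; then ω_n = ω_d/√(1−ζ²) = 2.67 rad/s.
t_s ≈ 4/(ζω_n) = 4/(0.377·2.67) = 3.97 s.

t_s ≈ 3.97 s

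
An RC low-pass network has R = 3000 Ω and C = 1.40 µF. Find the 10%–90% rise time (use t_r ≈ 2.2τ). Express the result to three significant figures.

τ = RC = 3000 × 1.40 µF = 0.00420 s.
t_r ≈ 2.2τ = 0.00924 s.

t_r ≈ 0.00924 s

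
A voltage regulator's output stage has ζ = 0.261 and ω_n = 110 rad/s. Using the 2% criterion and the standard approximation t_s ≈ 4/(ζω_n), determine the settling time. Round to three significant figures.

t_s ≈ 0.139 s

t_s ≈ 4/(ζω_n) = 4/(0.261 × 110) = 0.139 s.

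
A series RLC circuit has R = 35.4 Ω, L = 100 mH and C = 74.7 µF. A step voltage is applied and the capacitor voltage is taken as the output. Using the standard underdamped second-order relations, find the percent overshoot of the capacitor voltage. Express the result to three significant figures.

For a series RLC circuit (capacitor voltage as output), ω_n = 1/√(LC) = 1/√(100 mH · 74.7 µF) = 366 rad/s.
ζ = (R/2)·√(C/L) = (35.4/2)·√(74.7 µF/100 mH) = 0.484.
%OS = 100·exp(−πζ/√(1−ζ²)) = 17.6%.

%OS ≈ 17.6%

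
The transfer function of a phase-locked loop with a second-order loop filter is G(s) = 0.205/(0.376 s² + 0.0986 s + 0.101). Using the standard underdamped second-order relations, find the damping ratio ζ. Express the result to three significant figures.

ζ ≈ 0.253

Dividing through by 0.376: denominator becomes s² + 0.2622 s + 0.2686.
So ω_n = √0.2686 = 0.518 rad/s and ζ = 0.2622/(2·0.518) = 0.253.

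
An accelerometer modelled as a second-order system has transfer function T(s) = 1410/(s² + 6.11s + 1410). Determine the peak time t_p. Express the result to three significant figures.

t_p ≈ 0.0839 s

Comparing the denominator to s² + 2ζω_n s + ω_n²: ω_n = √1410 = 37.5 rad/s, and 2ζω_n = 6.11 so ζ = 6.11/(2·37.5) = 0.0814.
ω_d = 37.5·√(1 − 0.0814²) = 37.4 rad/s. Then t_p = π/ω_d = 0.0839 s.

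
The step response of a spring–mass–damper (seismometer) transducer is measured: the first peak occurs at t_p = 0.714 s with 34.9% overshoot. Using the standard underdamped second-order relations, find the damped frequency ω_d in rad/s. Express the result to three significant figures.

t_p = π/ω_d, so ω_d = π/0.714 = 4.40 rad/s.

ω_d ≈ 4.40 rad/s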